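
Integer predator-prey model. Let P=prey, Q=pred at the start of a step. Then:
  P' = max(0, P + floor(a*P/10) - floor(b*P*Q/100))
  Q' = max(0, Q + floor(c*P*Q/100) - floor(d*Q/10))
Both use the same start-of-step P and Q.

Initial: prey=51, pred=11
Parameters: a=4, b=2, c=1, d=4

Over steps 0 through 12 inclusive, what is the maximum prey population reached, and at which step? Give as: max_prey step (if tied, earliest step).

Answer: 78 4

Derivation:
Step 1: prey: 51+20-11=60; pred: 11+5-4=12
Step 2: prey: 60+24-14=70; pred: 12+7-4=15
Step 3: prey: 70+28-21=77; pred: 15+10-6=19
Step 4: prey: 77+30-29=78; pred: 19+14-7=26
Step 5: prey: 78+31-40=69; pred: 26+20-10=36
Step 6: prey: 69+27-49=47; pred: 36+24-14=46
Step 7: prey: 47+18-43=22; pred: 46+21-18=49
Step 8: prey: 22+8-21=9; pred: 49+10-19=40
Step 9: prey: 9+3-7=5; pred: 40+3-16=27
Step 10: prey: 5+2-2=5; pred: 27+1-10=18
Step 11: prey: 5+2-1=6; pred: 18+0-7=11
Step 12: prey: 6+2-1=7; pred: 11+0-4=7
Max prey = 78 at step 4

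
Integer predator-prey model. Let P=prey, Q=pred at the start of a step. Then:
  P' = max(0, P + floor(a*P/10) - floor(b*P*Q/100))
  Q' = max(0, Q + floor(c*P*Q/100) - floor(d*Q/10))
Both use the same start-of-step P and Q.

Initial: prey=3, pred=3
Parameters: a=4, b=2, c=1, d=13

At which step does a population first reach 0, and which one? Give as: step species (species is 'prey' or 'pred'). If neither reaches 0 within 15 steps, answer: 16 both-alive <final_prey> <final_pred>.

Answer: 1 pred

Derivation:
Step 1: prey: 3+1-0=4; pred: 3+0-3=0
First extinction: pred at step 1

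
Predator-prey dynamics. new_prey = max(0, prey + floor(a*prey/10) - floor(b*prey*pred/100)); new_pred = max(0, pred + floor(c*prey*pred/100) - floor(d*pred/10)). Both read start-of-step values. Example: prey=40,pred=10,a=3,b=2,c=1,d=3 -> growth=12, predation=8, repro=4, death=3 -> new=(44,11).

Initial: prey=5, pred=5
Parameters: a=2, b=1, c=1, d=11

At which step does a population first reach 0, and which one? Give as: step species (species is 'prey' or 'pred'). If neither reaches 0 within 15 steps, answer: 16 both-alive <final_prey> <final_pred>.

Step 1: prey: 5+1-0=6; pred: 5+0-5=0
First extinction: pred at step 1

Answer: 1 pred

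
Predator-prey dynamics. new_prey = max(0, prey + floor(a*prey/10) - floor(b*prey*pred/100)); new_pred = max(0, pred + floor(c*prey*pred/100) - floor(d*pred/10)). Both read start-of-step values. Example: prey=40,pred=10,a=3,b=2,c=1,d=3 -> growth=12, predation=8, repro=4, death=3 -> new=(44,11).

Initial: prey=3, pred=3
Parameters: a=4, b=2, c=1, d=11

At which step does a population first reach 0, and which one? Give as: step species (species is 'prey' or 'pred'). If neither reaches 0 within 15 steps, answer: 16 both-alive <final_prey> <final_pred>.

Answer: 1 pred

Derivation:
Step 1: prey: 3+1-0=4; pred: 3+0-3=0
First extinction: pred at step 1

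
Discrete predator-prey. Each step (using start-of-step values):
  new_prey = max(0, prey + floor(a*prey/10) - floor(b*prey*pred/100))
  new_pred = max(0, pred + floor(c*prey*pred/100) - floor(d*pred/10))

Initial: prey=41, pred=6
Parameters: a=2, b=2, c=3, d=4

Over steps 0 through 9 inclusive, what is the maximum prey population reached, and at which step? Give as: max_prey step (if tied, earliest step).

Answer: 45 1

Derivation:
Step 1: prey: 41+8-4=45; pred: 6+7-2=11
Step 2: prey: 45+9-9=45; pred: 11+14-4=21
Step 3: prey: 45+9-18=36; pred: 21+28-8=41
Step 4: prey: 36+7-29=14; pred: 41+44-16=69
Step 5: prey: 14+2-19=0; pred: 69+28-27=70
Step 6: prey: 0+0-0=0; pred: 70+0-28=42
Step 7: prey: 0+0-0=0; pred: 42+0-16=26
Step 8: prey: 0+0-0=0; pred: 26+0-10=16
Step 9: prey: 0+0-0=0; pred: 16+0-6=10
Max prey = 45 at step 1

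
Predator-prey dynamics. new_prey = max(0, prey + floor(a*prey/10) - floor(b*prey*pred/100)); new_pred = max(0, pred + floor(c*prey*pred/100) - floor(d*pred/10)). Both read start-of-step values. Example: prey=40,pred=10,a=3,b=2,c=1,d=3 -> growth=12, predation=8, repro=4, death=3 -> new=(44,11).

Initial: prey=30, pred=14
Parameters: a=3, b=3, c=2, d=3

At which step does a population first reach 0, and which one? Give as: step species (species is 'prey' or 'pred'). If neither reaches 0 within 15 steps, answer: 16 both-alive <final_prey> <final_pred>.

Step 1: prey: 30+9-12=27; pred: 14+8-4=18
Step 2: prey: 27+8-14=21; pred: 18+9-5=22
Step 3: prey: 21+6-13=14; pred: 22+9-6=25
Step 4: prey: 14+4-10=8; pred: 25+7-7=25
Step 5: prey: 8+2-6=4; pred: 25+4-7=22
Step 6: prey: 4+1-2=3; pred: 22+1-6=17
Step 7: prey: 3+0-1=2; pred: 17+1-5=13
Step 8: prey: 2+0-0=2; pred: 13+0-3=10
Step 9: prey: 2+0-0=2; pred: 10+0-3=7
Step 10: prey: 2+0-0=2; pred: 7+0-2=5
Step 11: prey: 2+0-0=2; pred: 5+0-1=4
Step 12: prey: 2+0-0=2; pred: 4+0-1=3
Step 13: prey: 2+0-0=2; pred: 3+0-0=3
Steps 14-15: state stable at prey=2, pred=3 (no change)
No extinction within 15 steps

Answer: 16 both-alive 2 3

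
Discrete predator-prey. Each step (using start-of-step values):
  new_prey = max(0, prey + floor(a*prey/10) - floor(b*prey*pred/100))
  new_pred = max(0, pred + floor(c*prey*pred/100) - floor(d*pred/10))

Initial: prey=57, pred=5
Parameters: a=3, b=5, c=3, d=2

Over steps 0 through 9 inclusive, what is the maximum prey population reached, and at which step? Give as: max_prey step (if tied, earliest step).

Answer: 60 1

Derivation:
Step 1: prey: 57+17-14=60; pred: 5+8-1=12
Step 2: prey: 60+18-36=42; pred: 12+21-2=31
Step 3: prey: 42+12-65=0; pred: 31+39-6=64
Step 4: prey: 0+0-0=0; pred: 64+0-12=52
Step 5: prey: 0+0-0=0; pred: 52+0-10=42
Step 6: prey: 0+0-0=0; pred: 42+0-8=34
Step 7: prey: 0+0-0=0; pred: 34+0-6=28
Step 8: prey: 0+0-0=0; pred: 28+0-5=23
Step 9: prey: 0+0-0=0; pred: 23+0-4=19
Max prey = 60 at step 1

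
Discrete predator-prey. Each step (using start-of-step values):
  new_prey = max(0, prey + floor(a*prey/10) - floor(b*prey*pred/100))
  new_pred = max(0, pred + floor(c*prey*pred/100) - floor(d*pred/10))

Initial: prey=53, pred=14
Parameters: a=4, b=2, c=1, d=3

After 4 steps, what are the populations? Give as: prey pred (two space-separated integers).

Answer: 49 39

Derivation:
Step 1: prey: 53+21-14=60; pred: 14+7-4=17
Step 2: prey: 60+24-20=64; pred: 17+10-5=22
Step 3: prey: 64+25-28=61; pred: 22+14-6=30
Step 4: prey: 61+24-36=49; pred: 30+18-9=39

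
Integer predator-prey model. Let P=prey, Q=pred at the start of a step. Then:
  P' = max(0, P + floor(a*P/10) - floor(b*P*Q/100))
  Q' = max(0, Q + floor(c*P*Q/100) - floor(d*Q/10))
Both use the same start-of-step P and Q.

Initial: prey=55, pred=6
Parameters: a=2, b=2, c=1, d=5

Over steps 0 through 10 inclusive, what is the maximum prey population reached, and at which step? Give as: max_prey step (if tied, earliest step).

Step 1: prey: 55+11-6=60; pred: 6+3-3=6
Step 2: prey: 60+12-7=65; pred: 6+3-3=6
Step 3: prey: 65+13-7=71; pred: 6+3-3=6
Step 4: prey: 71+14-8=77; pred: 6+4-3=7
Step 5: prey: 77+15-10=82; pred: 7+5-3=9
Step 6: prey: 82+16-14=84; pred: 9+7-4=12
Step 7: prey: 84+16-20=80; pred: 12+10-6=16
Step 8: prey: 80+16-25=71; pred: 16+12-8=20
Step 9: prey: 71+14-28=57; pred: 20+14-10=24
Step 10: prey: 57+11-27=41; pred: 24+13-12=25
Max prey = 84 at step 6

Answer: 84 6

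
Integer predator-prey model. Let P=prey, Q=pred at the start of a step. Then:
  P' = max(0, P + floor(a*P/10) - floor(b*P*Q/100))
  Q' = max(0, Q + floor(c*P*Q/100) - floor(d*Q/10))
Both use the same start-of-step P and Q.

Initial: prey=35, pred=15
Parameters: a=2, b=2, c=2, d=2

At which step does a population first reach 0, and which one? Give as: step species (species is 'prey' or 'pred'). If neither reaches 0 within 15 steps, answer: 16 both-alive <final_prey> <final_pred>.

Step 1: prey: 35+7-10=32; pred: 15+10-3=22
Step 2: prey: 32+6-14=24; pred: 22+14-4=32
Step 3: prey: 24+4-15=13; pred: 32+15-6=41
Step 4: prey: 13+2-10=5; pred: 41+10-8=43
Step 5: prey: 5+1-4=2; pred: 43+4-8=39
Step 6: prey: 2+0-1=1; pred: 39+1-7=33
Step 7: prey: 1+0-0=1; pred: 33+0-6=27
Step 8: prey: 1+0-0=1; pred: 27+0-5=22
Step 9: prey: 1+0-0=1; pred: 22+0-4=18
Step 10: prey: 1+0-0=1; pred: 18+0-3=15
Step 11: prey: 1+0-0=1; pred: 15+0-3=12
Step 12: prey: 1+0-0=1; pred: 12+0-2=10
Step 13: prey: 1+0-0=1; pred: 10+0-2=8
Step 14: prey: 1+0-0=1; pred: 8+0-1=7
Step 15: prey: 1+0-0=1; pred: 7+0-1=6
No extinction within 15 steps

Answer: 16 both-alive 1 6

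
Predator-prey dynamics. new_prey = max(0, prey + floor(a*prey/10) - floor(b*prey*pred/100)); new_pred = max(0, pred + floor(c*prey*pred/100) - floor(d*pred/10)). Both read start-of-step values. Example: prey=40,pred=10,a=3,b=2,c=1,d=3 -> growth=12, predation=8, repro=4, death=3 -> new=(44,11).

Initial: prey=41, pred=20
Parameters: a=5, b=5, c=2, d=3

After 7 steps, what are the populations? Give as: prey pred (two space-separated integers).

Step 1: prey: 41+20-41=20; pred: 20+16-6=30
Step 2: prey: 20+10-30=0; pred: 30+12-9=33
Step 3: prey: 0+0-0=0; pred: 33+0-9=24
Step 4: prey: 0+0-0=0; pred: 24+0-7=17
Step 5: prey: 0+0-0=0; pred: 17+0-5=12
Step 6: prey: 0+0-0=0; pred: 12+0-3=9
Step 7: prey: 0+0-0=0; pred: 9+0-2=7

Answer: 0 7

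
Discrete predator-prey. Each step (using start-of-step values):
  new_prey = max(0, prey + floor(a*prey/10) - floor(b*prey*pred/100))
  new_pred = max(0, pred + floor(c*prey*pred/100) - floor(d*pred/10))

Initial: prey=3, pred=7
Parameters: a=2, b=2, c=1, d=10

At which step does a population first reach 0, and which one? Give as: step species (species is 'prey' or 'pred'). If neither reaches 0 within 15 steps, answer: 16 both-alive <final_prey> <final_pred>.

Step 1: prey: 3+0-0=3; pred: 7+0-7=0
First extinction: pred at step 1

Answer: 1 pred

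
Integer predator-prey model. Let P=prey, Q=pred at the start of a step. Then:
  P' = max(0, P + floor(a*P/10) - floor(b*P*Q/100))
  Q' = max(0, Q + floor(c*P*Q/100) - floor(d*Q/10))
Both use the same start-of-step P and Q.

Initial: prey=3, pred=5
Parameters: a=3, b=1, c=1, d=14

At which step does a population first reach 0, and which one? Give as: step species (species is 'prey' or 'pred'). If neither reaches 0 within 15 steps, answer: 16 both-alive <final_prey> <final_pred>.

Answer: 1 pred

Derivation:
Step 1: prey: 3+0-0=3; pred: 5+0-7=0
First extinction: pred at step 1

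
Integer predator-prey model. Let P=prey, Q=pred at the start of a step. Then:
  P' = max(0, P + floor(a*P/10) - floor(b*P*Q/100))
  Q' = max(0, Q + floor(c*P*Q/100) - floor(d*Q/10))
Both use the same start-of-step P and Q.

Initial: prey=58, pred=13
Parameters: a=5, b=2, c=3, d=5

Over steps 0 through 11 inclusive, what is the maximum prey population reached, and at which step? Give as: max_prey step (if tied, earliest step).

Step 1: prey: 58+29-15=72; pred: 13+22-6=29
Step 2: prey: 72+36-41=67; pred: 29+62-14=77
Step 3: prey: 67+33-103=0; pred: 77+154-38=193
Step 4: prey: 0+0-0=0; pred: 193+0-96=97
Step 5: prey: 0+0-0=0; pred: 97+0-48=49
Step 6: prey: 0+0-0=0; pred: 49+0-24=25
Step 7: prey: 0+0-0=0; pred: 25+0-12=13
Step 8: prey: 0+0-0=0; pred: 13+0-6=7
Step 9: prey: 0+0-0=0; pred: 7+0-3=4
Step 10: prey: 0+0-0=0; pred: 4+0-2=2
Step 11: prey: 0+0-0=0; pred: 2+0-1=1
Max prey = 72 at step 1

Answer: 72 1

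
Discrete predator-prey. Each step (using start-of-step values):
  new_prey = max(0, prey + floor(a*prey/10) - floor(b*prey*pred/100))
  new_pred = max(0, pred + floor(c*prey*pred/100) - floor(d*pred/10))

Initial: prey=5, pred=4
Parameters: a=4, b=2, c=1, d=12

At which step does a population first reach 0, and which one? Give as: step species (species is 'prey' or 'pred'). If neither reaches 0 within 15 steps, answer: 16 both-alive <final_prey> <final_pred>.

Step 1: prey: 5+2-0=7; pred: 4+0-4=0
First extinction: pred at step 1

Answer: 1 pred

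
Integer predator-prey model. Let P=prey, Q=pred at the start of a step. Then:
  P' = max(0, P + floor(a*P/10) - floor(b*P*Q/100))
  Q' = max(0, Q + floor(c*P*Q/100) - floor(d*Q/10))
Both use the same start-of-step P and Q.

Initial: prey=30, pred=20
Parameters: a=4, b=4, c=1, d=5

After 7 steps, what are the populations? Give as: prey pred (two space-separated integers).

Step 1: prey: 30+12-24=18; pred: 20+6-10=16
Step 2: prey: 18+7-11=14; pred: 16+2-8=10
Step 3: prey: 14+5-5=14; pred: 10+1-5=6
Step 4: prey: 14+5-3=16; pred: 6+0-3=3
Step 5: prey: 16+6-1=21; pred: 3+0-1=2
Step 6: prey: 21+8-1=28; pred: 2+0-1=1
Step 7: prey: 28+11-1=38; pred: 1+0-0=1

Answer: 38 1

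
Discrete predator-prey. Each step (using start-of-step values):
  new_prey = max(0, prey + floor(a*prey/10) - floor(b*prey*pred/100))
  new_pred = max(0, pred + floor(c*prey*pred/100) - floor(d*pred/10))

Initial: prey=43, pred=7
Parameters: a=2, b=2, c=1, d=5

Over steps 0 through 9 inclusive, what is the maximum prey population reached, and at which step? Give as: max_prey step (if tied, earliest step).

Answer: 69 9

Derivation:
Step 1: prey: 43+8-6=45; pred: 7+3-3=7
Step 2: prey: 45+9-6=48; pred: 7+3-3=7
Step 3: prey: 48+9-6=51; pred: 7+3-3=7
Step 4: prey: 51+10-7=54; pred: 7+3-3=7
Step 5: prey: 54+10-7=57; pred: 7+3-3=7
Step 6: prey: 57+11-7=61; pred: 7+3-3=7
Step 7: prey: 61+12-8=65; pred: 7+4-3=8
Step 8: prey: 65+13-10=68; pred: 8+5-4=9
Step 9: prey: 68+13-12=69; pred: 9+6-4=11
Max prey = 69 at step 9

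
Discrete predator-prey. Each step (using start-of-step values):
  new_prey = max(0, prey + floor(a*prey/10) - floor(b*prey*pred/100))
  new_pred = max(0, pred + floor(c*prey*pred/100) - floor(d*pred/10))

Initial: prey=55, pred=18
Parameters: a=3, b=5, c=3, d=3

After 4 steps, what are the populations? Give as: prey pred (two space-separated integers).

Step 1: prey: 55+16-49=22; pred: 18+29-5=42
Step 2: prey: 22+6-46=0; pred: 42+27-12=57
Step 3: prey: 0+0-0=0; pred: 57+0-17=40
Step 4: prey: 0+0-0=0; pred: 40+0-12=28

Answer: 0 28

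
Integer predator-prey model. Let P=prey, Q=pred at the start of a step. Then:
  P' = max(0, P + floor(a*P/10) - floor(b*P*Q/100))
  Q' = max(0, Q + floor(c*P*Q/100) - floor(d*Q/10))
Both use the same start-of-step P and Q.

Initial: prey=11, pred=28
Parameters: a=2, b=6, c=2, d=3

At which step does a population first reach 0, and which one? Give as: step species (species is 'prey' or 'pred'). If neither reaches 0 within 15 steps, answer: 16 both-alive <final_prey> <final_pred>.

Step 1: prey: 11+2-18=0; pred: 28+6-8=26
First extinction: prey at step 1

Answer: 1 prey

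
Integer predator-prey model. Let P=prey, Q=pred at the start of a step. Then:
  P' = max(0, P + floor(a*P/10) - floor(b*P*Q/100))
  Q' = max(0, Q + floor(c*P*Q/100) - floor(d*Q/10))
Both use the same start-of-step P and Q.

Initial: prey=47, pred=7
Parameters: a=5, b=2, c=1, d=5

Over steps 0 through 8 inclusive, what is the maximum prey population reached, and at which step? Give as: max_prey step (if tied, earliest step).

Answer: 174 5

Derivation:
Step 1: prey: 47+23-6=64; pred: 7+3-3=7
Step 2: prey: 64+32-8=88; pred: 7+4-3=8
Step 3: prey: 88+44-14=118; pred: 8+7-4=11
Step 4: prey: 118+59-25=152; pred: 11+12-5=18
Step 5: prey: 152+76-54=174; pred: 18+27-9=36
Step 6: prey: 174+87-125=136; pred: 36+62-18=80
Step 7: prey: 136+68-217=0; pred: 80+108-40=148
Step 8: prey: 0+0-0=0; pred: 148+0-74=74
Max prey = 174 at step 5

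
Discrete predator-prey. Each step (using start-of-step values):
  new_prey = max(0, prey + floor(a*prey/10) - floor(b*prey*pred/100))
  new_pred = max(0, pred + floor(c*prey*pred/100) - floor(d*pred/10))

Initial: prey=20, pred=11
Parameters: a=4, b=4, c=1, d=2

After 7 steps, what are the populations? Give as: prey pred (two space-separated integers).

Step 1: prey: 20+8-8=20; pred: 11+2-2=11
Step 2: prey: 20+8-8=20; pred: 11+2-2=11
Step 3: prey: 20+8-8=20; pred: 11+2-2=11
Step 4: prey: 20+8-8=20; pred: 11+2-2=11
Step 5: prey: 20+8-8=20; pred: 11+2-2=11
Step 6: prey: 20+8-8=20; pred: 11+2-2=11
Step 7: prey: 20+8-8=20; pred: 11+2-2=11

Answer: 20 11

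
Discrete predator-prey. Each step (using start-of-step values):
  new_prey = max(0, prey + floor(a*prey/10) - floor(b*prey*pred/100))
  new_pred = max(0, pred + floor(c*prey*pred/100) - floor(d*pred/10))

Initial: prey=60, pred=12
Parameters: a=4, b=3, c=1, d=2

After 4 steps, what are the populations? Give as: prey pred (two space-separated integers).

Answer: 16 39

Derivation:
Step 1: prey: 60+24-21=63; pred: 12+7-2=17
Step 2: prey: 63+25-32=56; pred: 17+10-3=24
Step 3: prey: 56+22-40=38; pred: 24+13-4=33
Step 4: prey: 38+15-37=16; pred: 33+12-6=39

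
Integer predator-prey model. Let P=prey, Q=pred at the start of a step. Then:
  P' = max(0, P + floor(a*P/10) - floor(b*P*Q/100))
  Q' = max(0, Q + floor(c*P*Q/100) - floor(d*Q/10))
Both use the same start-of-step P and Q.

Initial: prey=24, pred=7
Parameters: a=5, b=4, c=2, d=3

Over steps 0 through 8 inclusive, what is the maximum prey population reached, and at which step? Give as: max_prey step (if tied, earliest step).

Step 1: prey: 24+12-6=30; pred: 7+3-2=8
Step 2: prey: 30+15-9=36; pred: 8+4-2=10
Step 3: prey: 36+18-14=40; pred: 10+7-3=14
Step 4: prey: 40+20-22=38; pred: 14+11-4=21
Step 5: prey: 38+19-31=26; pred: 21+15-6=30
Step 6: prey: 26+13-31=8; pred: 30+15-9=36
Step 7: prey: 8+4-11=1; pred: 36+5-10=31
Step 8: prey: 1+0-1=0; pred: 31+0-9=22
Max prey = 40 at step 3

Answer: 40 3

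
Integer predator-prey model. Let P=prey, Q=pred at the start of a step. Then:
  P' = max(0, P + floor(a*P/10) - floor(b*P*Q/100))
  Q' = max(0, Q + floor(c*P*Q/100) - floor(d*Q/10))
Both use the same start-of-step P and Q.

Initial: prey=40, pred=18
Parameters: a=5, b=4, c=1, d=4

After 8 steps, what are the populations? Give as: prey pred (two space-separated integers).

Answer: 41 5

Derivation:
Step 1: prey: 40+20-28=32; pred: 18+7-7=18
Step 2: prey: 32+16-23=25; pred: 18+5-7=16
Step 3: prey: 25+12-16=21; pred: 16+4-6=14
Step 4: prey: 21+10-11=20; pred: 14+2-5=11
Step 5: prey: 20+10-8=22; pred: 11+2-4=9
Step 6: prey: 22+11-7=26; pred: 9+1-3=7
Step 7: prey: 26+13-7=32; pred: 7+1-2=6
Step 8: prey: 32+16-7=41; pred: 6+1-2=5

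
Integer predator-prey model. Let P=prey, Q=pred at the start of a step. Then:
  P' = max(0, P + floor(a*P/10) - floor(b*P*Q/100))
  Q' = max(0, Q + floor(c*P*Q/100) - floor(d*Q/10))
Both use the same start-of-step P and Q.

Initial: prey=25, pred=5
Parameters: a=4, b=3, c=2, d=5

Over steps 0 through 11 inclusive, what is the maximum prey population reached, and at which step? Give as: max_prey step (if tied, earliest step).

Answer: 64 5

Derivation:
Step 1: prey: 25+10-3=32; pred: 5+2-2=5
Step 2: prey: 32+12-4=40; pred: 5+3-2=6
Step 3: prey: 40+16-7=49; pred: 6+4-3=7
Step 4: prey: 49+19-10=58; pred: 7+6-3=10
Step 5: prey: 58+23-17=64; pred: 10+11-5=16
Step 6: prey: 64+25-30=59; pred: 16+20-8=28
Step 7: prey: 59+23-49=33; pred: 28+33-14=47
Step 8: prey: 33+13-46=0; pred: 47+31-23=55
Step 9: prey: 0+0-0=0; pred: 55+0-27=28
Step 10: prey: 0+0-0=0; pred: 28+0-14=14
Step 11: prey: 0+0-0=0; pred: 14+0-7=7
Max prey = 64 at step 5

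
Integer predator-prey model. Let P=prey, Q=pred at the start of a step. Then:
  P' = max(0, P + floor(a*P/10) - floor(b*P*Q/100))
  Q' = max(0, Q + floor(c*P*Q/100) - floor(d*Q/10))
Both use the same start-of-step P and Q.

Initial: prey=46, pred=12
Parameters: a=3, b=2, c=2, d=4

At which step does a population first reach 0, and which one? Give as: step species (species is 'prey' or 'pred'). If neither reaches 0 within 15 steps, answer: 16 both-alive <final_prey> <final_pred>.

Answer: 16 both-alive 1 2

Derivation:
Step 1: prey: 46+13-11=48; pred: 12+11-4=19
Step 2: prey: 48+14-18=44; pred: 19+18-7=30
Step 3: prey: 44+13-26=31; pred: 30+26-12=44
Step 4: prey: 31+9-27=13; pred: 44+27-17=54
Step 5: prey: 13+3-14=2; pred: 54+14-21=47
Step 6: prey: 2+0-1=1; pred: 47+1-18=30
Step 7: prey: 1+0-0=1; pred: 30+0-12=18
Step 8: prey: 1+0-0=1; pred: 18+0-7=11
Step 9: prey: 1+0-0=1; pred: 11+0-4=7
Step 10: prey: 1+0-0=1; pred: 7+0-2=5
Step 11: prey: 1+0-0=1; pred: 5+0-2=3
Step 12: prey: 1+0-0=1; pred: 3+0-1=2
Step 13: prey: 1+0-0=1; pred: 2+0-0=2
Steps 14-15: state stable at prey=1, pred=2 (no change)
No extinction within 15 steps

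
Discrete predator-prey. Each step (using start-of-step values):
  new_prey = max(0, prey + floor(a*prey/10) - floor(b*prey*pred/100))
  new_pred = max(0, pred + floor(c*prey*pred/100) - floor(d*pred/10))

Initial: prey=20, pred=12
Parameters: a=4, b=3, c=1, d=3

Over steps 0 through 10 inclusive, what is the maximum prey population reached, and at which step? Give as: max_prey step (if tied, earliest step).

Step 1: prey: 20+8-7=21; pred: 12+2-3=11
Step 2: prey: 21+8-6=23; pred: 11+2-3=10
Step 3: prey: 23+9-6=26; pred: 10+2-3=9
Step 4: prey: 26+10-7=29; pred: 9+2-2=9
Step 5: prey: 29+11-7=33; pred: 9+2-2=9
Step 6: prey: 33+13-8=38; pred: 9+2-2=9
Step 7: prey: 38+15-10=43; pred: 9+3-2=10
Step 8: prey: 43+17-12=48; pred: 10+4-3=11
Step 9: prey: 48+19-15=52; pred: 11+5-3=13
Step 10: prey: 52+20-20=52; pred: 13+6-3=16
Max prey = 52 at step 9

Answer: 52 9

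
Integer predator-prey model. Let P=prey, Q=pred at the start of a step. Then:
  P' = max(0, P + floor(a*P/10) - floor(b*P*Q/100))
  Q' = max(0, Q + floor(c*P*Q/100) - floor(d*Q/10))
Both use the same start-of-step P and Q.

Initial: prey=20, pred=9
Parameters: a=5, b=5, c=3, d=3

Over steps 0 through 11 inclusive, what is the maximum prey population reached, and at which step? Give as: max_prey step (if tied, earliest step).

Answer: 21 1

Derivation:
Step 1: prey: 20+10-9=21; pred: 9+5-2=12
Step 2: prey: 21+10-12=19; pred: 12+7-3=16
Step 3: prey: 19+9-15=13; pred: 16+9-4=21
Step 4: prey: 13+6-13=6; pred: 21+8-6=23
Step 5: prey: 6+3-6=3; pred: 23+4-6=21
Step 6: prey: 3+1-3=1; pred: 21+1-6=16
Step 7: prey: 1+0-0=1; pred: 16+0-4=12
Step 8: prey: 1+0-0=1; pred: 12+0-3=9
Step 9: prey: 1+0-0=1; pred: 9+0-2=7
Step 10: prey: 1+0-0=1; pred: 7+0-2=5
Step 11: prey: 1+0-0=1; pred: 5+0-1=4
Max prey = 21 at step 1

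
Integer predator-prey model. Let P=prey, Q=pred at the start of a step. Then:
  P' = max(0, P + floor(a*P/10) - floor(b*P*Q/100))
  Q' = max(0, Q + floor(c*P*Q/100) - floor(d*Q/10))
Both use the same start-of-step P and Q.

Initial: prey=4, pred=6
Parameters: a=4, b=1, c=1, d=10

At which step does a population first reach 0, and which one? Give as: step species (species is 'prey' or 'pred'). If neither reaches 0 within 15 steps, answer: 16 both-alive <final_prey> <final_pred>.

Answer: 1 pred

Derivation:
Step 1: prey: 4+1-0=5; pred: 6+0-6=0
First extinction: pred at step 1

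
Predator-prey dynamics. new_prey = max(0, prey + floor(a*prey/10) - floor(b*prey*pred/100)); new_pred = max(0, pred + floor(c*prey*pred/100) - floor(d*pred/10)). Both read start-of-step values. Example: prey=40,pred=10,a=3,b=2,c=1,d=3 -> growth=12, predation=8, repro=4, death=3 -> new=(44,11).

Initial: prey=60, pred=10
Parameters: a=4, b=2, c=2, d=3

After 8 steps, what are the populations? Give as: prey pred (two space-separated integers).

Answer: 0 34

Derivation:
Step 1: prey: 60+24-12=72; pred: 10+12-3=19
Step 2: prey: 72+28-27=73; pred: 19+27-5=41
Step 3: prey: 73+29-59=43; pred: 41+59-12=88
Step 4: prey: 43+17-75=0; pred: 88+75-26=137
Step 5: prey: 0+0-0=0; pred: 137+0-41=96
Step 6: prey: 0+0-0=0; pred: 96+0-28=68
Step 7: prey: 0+0-0=0; pred: 68+0-20=48
Step 8: prey: 0+0-0=0; pred: 48+0-14=34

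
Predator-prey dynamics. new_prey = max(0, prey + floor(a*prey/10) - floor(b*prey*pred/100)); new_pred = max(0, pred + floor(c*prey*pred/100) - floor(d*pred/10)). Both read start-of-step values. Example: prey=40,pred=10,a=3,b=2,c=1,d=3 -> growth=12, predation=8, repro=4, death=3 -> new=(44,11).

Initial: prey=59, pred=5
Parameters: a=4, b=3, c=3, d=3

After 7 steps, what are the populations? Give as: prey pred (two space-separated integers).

Answer: 0 56

Derivation:
Step 1: prey: 59+23-8=74; pred: 5+8-1=12
Step 2: prey: 74+29-26=77; pred: 12+26-3=35
Step 3: prey: 77+30-80=27; pred: 35+80-10=105
Step 4: prey: 27+10-85=0; pred: 105+85-31=159
Step 5: prey: 0+0-0=0; pred: 159+0-47=112
Step 6: prey: 0+0-0=0; pred: 112+0-33=79
Step 7: prey: 0+0-0=0; pred: 79+0-23=56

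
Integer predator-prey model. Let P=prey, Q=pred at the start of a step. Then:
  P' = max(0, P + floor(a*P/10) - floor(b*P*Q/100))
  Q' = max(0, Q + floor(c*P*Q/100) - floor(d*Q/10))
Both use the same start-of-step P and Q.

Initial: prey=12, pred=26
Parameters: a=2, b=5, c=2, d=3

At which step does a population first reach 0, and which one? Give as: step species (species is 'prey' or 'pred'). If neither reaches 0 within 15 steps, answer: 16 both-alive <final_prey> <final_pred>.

Step 1: prey: 12+2-15=0; pred: 26+6-7=25
First extinction: prey at step 1

Answer: 1 prey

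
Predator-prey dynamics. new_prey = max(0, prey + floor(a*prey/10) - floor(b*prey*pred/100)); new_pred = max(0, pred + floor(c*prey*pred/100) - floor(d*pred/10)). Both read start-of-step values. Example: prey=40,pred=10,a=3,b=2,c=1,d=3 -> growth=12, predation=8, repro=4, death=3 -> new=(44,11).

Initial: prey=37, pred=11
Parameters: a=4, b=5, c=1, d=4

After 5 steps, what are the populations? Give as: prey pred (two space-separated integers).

Answer: 26 5

Derivation:
Step 1: prey: 37+14-20=31; pred: 11+4-4=11
Step 2: prey: 31+12-17=26; pred: 11+3-4=10
Step 3: prey: 26+10-13=23; pred: 10+2-4=8
Step 4: prey: 23+9-9=23; pred: 8+1-3=6
Step 5: prey: 23+9-6=26; pred: 6+1-2=5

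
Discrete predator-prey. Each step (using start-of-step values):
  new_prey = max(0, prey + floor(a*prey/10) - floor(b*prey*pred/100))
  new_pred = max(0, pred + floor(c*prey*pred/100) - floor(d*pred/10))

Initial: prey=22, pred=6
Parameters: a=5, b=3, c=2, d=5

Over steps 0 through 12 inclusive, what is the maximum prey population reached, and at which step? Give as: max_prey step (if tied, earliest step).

Step 1: prey: 22+11-3=30; pred: 6+2-3=5
Step 2: prey: 30+15-4=41; pred: 5+3-2=6
Step 3: prey: 41+20-7=54; pred: 6+4-3=7
Step 4: prey: 54+27-11=70; pred: 7+7-3=11
Step 5: prey: 70+35-23=82; pred: 11+15-5=21
Step 6: prey: 82+41-51=72; pred: 21+34-10=45
Step 7: prey: 72+36-97=11; pred: 45+64-22=87
Step 8: prey: 11+5-28=0; pred: 87+19-43=63
Step 9: prey: 0+0-0=0; pred: 63+0-31=32
Step 10: prey: 0+0-0=0; pred: 32+0-16=16
Step 11: prey: 0+0-0=0; pred: 16+0-8=8
Step 12: prey: 0+0-0=0; pred: 8+0-4=4
Max prey = 82 at step 5

Answer: 82 5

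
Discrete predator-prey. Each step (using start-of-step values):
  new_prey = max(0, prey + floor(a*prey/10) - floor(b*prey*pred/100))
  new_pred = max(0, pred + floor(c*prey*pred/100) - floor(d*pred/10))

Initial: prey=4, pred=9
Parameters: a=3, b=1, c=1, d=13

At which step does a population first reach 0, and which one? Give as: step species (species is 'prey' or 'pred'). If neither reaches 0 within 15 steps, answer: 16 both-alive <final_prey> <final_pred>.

Answer: 1 pred

Derivation:
Step 1: prey: 4+1-0=5; pred: 9+0-11=0
First extinction: pred at step 1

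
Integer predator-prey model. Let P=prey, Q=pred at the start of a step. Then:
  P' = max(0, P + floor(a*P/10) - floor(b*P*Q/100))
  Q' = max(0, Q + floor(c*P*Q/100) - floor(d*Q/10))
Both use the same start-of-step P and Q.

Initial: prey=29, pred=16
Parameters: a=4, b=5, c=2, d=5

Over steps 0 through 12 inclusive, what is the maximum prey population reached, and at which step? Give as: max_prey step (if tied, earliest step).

Step 1: prey: 29+11-23=17; pred: 16+9-8=17
Step 2: prey: 17+6-14=9; pred: 17+5-8=14
Step 3: prey: 9+3-6=6; pred: 14+2-7=9
Step 4: prey: 6+2-2=6; pred: 9+1-4=6
Step 5: prey: 6+2-1=7; pred: 6+0-3=3
Step 6: prey: 7+2-1=8; pred: 3+0-1=2
Step 7: prey: 8+3-0=11; pred: 2+0-1=1
Step 8: prey: 11+4-0=15; pred: 1+0-0=1
Step 9: prey: 15+6-0=21; pred: 1+0-0=1
Step 10: prey: 21+8-1=28; pred: 1+0-0=1
Step 11: prey: 28+11-1=38; pred: 1+0-0=1
Step 12: prey: 38+15-1=52; pred: 1+0-0=1
Max prey = 52 at step 12

Answer: 52 12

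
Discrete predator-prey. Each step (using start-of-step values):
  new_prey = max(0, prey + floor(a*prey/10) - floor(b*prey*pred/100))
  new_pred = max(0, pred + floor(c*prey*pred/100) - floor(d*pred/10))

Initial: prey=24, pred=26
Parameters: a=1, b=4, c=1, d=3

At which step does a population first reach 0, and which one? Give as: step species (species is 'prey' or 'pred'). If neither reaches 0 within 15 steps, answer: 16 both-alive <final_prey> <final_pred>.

Answer: 2 prey

Derivation:
Step 1: prey: 24+2-24=2; pred: 26+6-7=25
Step 2: prey: 2+0-2=0; pred: 25+0-7=18
First extinction: prey at step 2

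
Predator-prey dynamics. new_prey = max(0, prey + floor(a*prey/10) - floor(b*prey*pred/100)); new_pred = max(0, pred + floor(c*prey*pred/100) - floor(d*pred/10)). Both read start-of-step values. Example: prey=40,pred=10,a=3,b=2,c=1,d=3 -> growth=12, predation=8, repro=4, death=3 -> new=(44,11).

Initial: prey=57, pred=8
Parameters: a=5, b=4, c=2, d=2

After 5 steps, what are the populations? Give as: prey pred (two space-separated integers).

Step 1: prey: 57+28-18=67; pred: 8+9-1=16
Step 2: prey: 67+33-42=58; pred: 16+21-3=34
Step 3: prey: 58+29-78=9; pred: 34+39-6=67
Step 4: prey: 9+4-24=0; pred: 67+12-13=66
Step 5: prey: 0+0-0=0; pred: 66+0-13=53

Answer: 0 53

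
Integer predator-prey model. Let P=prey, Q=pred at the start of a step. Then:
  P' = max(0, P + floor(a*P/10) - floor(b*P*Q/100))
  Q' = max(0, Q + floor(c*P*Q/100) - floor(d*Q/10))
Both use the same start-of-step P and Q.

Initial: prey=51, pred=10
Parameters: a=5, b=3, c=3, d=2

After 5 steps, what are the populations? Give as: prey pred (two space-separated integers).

Step 1: prey: 51+25-15=61; pred: 10+15-2=23
Step 2: prey: 61+30-42=49; pred: 23+42-4=61
Step 3: prey: 49+24-89=0; pred: 61+89-12=138
Step 4: prey: 0+0-0=0; pred: 138+0-27=111
Step 5: prey: 0+0-0=0; pred: 111+0-22=89

Answer: 0 89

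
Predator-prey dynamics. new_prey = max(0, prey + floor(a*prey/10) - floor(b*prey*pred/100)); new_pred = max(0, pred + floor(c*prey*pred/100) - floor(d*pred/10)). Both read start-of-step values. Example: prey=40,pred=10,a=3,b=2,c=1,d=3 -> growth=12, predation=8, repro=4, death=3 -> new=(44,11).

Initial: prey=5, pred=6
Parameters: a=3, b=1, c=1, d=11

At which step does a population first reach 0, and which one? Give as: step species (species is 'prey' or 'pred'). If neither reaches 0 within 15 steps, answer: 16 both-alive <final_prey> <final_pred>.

Answer: 1 pred

Derivation:
Step 1: prey: 5+1-0=6; pred: 6+0-6=0
First extinction: pred at step 1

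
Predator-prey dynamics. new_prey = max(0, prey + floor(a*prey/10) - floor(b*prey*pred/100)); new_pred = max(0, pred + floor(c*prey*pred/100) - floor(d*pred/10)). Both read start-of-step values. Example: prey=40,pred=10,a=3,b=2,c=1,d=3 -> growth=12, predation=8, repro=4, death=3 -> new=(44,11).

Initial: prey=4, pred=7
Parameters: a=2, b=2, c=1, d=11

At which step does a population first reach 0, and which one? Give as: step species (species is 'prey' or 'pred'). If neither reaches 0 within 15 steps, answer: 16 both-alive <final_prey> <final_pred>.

Answer: 1 pred

Derivation:
Step 1: prey: 4+0-0=4; pred: 7+0-7=0
First extinction: pred at step 1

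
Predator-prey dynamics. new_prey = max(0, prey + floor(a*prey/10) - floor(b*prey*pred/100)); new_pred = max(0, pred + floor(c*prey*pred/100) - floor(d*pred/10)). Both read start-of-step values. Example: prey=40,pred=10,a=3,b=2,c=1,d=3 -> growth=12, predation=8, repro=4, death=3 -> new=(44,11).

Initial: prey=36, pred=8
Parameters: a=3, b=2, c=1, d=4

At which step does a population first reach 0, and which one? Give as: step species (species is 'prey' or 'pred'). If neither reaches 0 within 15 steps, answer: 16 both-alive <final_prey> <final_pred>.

Answer: 16 both-alive 5 8

Derivation:
Step 1: prey: 36+10-5=41; pred: 8+2-3=7
Step 2: prey: 41+12-5=48; pred: 7+2-2=7
Step 3: prey: 48+14-6=56; pred: 7+3-2=8
Step 4: prey: 56+16-8=64; pred: 8+4-3=9
Step 5: prey: 64+19-11=72; pred: 9+5-3=11
Step 6: prey: 72+21-15=78; pred: 11+7-4=14
Step 7: prey: 78+23-21=80; pred: 14+10-5=19
Step 8: prey: 80+24-30=74; pred: 19+15-7=27
Step 9: prey: 74+22-39=57; pred: 27+19-10=36
Step 10: prey: 57+17-41=33; pred: 36+20-14=42
Step 11: prey: 33+9-27=15; pred: 42+13-16=39
Step 12: prey: 15+4-11=8; pred: 39+5-15=29
Step 13: prey: 8+2-4=6; pred: 29+2-11=20
Step 14: prey: 6+1-2=5; pred: 20+1-8=13
Step 15: prey: 5+1-1=5; pred: 13+0-5=8
No extinction within 15 steps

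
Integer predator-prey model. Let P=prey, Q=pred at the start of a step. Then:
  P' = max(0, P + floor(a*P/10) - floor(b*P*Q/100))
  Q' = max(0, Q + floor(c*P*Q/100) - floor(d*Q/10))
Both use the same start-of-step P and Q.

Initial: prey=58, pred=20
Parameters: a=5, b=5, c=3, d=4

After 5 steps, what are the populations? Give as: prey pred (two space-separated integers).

Step 1: prey: 58+29-58=29; pred: 20+34-8=46
Step 2: prey: 29+14-66=0; pred: 46+40-18=68
Step 3: prey: 0+0-0=0; pred: 68+0-27=41
Step 4: prey: 0+0-0=0; pred: 41+0-16=25
Step 5: prey: 0+0-0=0; pred: 25+0-10=15

Answer: 0 15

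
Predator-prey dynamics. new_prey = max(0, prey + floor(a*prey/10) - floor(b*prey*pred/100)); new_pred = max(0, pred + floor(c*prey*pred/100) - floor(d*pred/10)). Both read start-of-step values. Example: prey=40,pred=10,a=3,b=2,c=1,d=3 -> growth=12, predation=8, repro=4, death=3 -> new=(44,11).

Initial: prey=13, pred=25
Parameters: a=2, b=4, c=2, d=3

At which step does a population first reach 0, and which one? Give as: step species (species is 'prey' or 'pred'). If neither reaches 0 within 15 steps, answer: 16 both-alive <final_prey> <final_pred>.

Step 1: prey: 13+2-13=2; pred: 25+6-7=24
Step 2: prey: 2+0-1=1; pred: 24+0-7=17
Step 3: prey: 1+0-0=1; pred: 17+0-5=12
Step 4: prey: 1+0-0=1; pred: 12+0-3=9
Step 5: prey: 1+0-0=1; pred: 9+0-2=7
Step 6: prey: 1+0-0=1; pred: 7+0-2=5
Step 7: prey: 1+0-0=1; pred: 5+0-1=4
Step 8: prey: 1+0-0=1; pred: 4+0-1=3
Step 9: prey: 1+0-0=1; pred: 3+0-0=3
Steps 10-15: state stable at prey=1, pred=3 (no change)
No extinction within 15 steps

Answer: 16 both-alive 1 3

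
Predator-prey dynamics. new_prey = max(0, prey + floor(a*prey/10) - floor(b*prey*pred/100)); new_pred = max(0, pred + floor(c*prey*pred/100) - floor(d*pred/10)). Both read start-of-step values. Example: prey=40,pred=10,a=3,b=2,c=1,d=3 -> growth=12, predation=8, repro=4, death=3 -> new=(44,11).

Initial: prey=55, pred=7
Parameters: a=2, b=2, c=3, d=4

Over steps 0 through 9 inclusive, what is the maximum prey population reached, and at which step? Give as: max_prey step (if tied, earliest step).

Answer: 59 1

Derivation:
Step 1: prey: 55+11-7=59; pred: 7+11-2=16
Step 2: prey: 59+11-18=52; pred: 16+28-6=38
Step 3: prey: 52+10-39=23; pred: 38+59-15=82
Step 4: prey: 23+4-37=0; pred: 82+56-32=106
Step 5: prey: 0+0-0=0; pred: 106+0-42=64
Step 6: prey: 0+0-0=0; pred: 64+0-25=39
Step 7: prey: 0+0-0=0; pred: 39+0-15=24
Step 8: prey: 0+0-0=0; pred: 24+0-9=15
Step 9: prey: 0+0-0=0; pred: 15+0-6=9
Max prey = 59 at step 1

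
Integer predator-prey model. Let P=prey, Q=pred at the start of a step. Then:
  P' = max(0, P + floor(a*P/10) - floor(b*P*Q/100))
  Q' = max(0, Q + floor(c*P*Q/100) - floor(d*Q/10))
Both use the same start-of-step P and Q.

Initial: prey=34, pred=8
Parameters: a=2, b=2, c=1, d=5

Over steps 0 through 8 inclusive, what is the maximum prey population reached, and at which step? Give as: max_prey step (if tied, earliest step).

Answer: 80 8

Derivation:
Step 1: prey: 34+6-5=35; pred: 8+2-4=6
Step 2: prey: 35+7-4=38; pred: 6+2-3=5
Step 3: prey: 38+7-3=42; pred: 5+1-2=4
Step 4: prey: 42+8-3=47; pred: 4+1-2=3
Step 5: prey: 47+9-2=54; pred: 3+1-1=3
Step 6: prey: 54+10-3=61; pred: 3+1-1=3
Step 7: prey: 61+12-3=70; pred: 3+1-1=3
Step 8: prey: 70+14-4=80; pred: 3+2-1=4
Max prey = 80 at step 8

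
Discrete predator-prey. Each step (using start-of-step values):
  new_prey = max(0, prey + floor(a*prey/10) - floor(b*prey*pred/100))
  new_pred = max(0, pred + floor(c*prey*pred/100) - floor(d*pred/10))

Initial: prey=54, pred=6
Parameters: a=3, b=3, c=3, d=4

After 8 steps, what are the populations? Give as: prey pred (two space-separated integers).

Step 1: prey: 54+16-9=61; pred: 6+9-2=13
Step 2: prey: 61+18-23=56; pred: 13+23-5=31
Step 3: prey: 56+16-52=20; pred: 31+52-12=71
Step 4: prey: 20+6-42=0; pred: 71+42-28=85
Step 5: prey: 0+0-0=0; pred: 85+0-34=51
Step 6: prey: 0+0-0=0; pred: 51+0-20=31
Step 7: prey: 0+0-0=0; pred: 31+0-12=19
Step 8: prey: 0+0-0=0; pred: 19+0-7=12

Answer: 0 12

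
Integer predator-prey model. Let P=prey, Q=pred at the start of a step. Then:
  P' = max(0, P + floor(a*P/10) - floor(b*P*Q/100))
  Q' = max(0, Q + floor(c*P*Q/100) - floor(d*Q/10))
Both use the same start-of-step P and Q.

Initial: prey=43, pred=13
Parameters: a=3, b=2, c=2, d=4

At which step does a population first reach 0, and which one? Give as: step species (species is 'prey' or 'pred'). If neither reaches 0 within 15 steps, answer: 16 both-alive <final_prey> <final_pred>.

Step 1: prey: 43+12-11=44; pred: 13+11-5=19
Step 2: prey: 44+13-16=41; pred: 19+16-7=28
Step 3: prey: 41+12-22=31; pred: 28+22-11=39
Step 4: prey: 31+9-24=16; pred: 39+24-15=48
Step 5: prey: 16+4-15=5; pred: 48+15-19=44
Step 6: prey: 5+1-4=2; pred: 44+4-17=31
Step 7: prey: 2+0-1=1; pred: 31+1-12=20
Step 8: prey: 1+0-0=1; pred: 20+0-8=12
Step 9: prey: 1+0-0=1; pred: 12+0-4=8
Step 10: prey: 1+0-0=1; pred: 8+0-3=5
Step 11: prey: 1+0-0=1; pred: 5+0-2=3
Step 12: prey: 1+0-0=1; pred: 3+0-1=2
Step 13: prey: 1+0-0=1; pred: 2+0-0=2
Steps 14-15: state stable at prey=1, pred=2 (no change)
No extinction within 15 steps

Answer: 16 both-alive 1 2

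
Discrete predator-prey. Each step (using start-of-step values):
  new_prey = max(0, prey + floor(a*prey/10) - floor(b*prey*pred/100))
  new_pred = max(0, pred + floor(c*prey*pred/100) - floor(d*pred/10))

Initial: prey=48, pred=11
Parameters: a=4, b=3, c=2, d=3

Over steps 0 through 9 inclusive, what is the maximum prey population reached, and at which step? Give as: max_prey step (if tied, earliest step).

Step 1: prey: 48+19-15=52; pred: 11+10-3=18
Step 2: prey: 52+20-28=44; pred: 18+18-5=31
Step 3: prey: 44+17-40=21; pred: 31+27-9=49
Step 4: prey: 21+8-30=0; pred: 49+20-14=55
Step 5: prey: 0+0-0=0; pred: 55+0-16=39
Step 6: prey: 0+0-0=0; pred: 39+0-11=28
Step 7: prey: 0+0-0=0; pred: 28+0-8=20
Step 8: prey: 0+0-0=0; pred: 20+0-6=14
Step 9: prey: 0+0-0=0; pred: 14+0-4=10
Max prey = 52 at step 1

Answer: 52 1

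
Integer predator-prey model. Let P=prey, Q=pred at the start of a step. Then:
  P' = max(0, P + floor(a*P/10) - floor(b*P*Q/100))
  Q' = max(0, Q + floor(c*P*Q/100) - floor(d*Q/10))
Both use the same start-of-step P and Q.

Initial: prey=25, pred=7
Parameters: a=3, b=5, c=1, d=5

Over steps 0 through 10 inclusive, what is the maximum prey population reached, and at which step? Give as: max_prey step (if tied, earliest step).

Step 1: prey: 25+7-8=24; pred: 7+1-3=5
Step 2: prey: 24+7-6=25; pred: 5+1-2=4
Step 3: prey: 25+7-5=27; pred: 4+1-2=3
Step 4: prey: 27+8-4=31; pred: 3+0-1=2
Step 5: prey: 31+9-3=37; pred: 2+0-1=1
Step 6: prey: 37+11-1=47; pred: 1+0-0=1
Step 7: prey: 47+14-2=59; pred: 1+0-0=1
Step 8: prey: 59+17-2=74; pred: 1+0-0=1
Step 9: prey: 74+22-3=93; pred: 1+0-0=1
Step 10: prey: 93+27-4=116; pred: 1+0-0=1
Max prey = 116 at step 10

Answer: 116 10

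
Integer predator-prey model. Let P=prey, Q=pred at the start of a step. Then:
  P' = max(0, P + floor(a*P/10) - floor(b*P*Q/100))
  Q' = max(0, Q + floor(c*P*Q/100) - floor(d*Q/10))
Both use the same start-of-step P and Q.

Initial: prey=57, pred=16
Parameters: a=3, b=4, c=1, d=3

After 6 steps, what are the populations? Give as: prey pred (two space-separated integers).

Step 1: prey: 57+17-36=38; pred: 16+9-4=21
Step 2: prey: 38+11-31=18; pred: 21+7-6=22
Step 3: prey: 18+5-15=8; pred: 22+3-6=19
Step 4: prey: 8+2-6=4; pred: 19+1-5=15
Step 5: prey: 4+1-2=3; pred: 15+0-4=11
Step 6: prey: 3+0-1=2; pred: 11+0-3=8

Answer: 2 8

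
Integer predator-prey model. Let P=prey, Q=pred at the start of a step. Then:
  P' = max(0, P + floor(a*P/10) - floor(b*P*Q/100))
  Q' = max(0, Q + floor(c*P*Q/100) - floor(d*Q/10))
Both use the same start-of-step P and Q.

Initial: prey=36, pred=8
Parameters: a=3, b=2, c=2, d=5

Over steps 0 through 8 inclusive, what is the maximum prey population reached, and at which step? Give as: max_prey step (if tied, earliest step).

Step 1: prey: 36+10-5=41; pred: 8+5-4=9
Step 2: prey: 41+12-7=46; pred: 9+7-4=12
Step 3: prey: 46+13-11=48; pred: 12+11-6=17
Step 4: prey: 48+14-16=46; pred: 17+16-8=25
Step 5: prey: 46+13-23=36; pred: 25+23-12=36
Step 6: prey: 36+10-25=21; pred: 36+25-18=43
Step 7: prey: 21+6-18=9; pred: 43+18-21=40
Step 8: prey: 9+2-7=4; pred: 40+7-20=27
Max prey = 48 at step 3

Answer: 48 3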